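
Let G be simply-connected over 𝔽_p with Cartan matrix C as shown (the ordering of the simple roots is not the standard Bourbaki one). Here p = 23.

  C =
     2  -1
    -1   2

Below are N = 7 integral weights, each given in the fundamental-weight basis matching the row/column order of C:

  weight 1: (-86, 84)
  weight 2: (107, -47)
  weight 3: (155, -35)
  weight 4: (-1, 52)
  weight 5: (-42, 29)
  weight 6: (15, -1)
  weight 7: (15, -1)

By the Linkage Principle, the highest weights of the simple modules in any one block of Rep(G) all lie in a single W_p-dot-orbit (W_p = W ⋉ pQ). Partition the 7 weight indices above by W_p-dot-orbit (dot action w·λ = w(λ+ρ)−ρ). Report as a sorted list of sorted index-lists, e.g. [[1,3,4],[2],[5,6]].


A_2 Cartan matrix, 2 simple roots permuted; ρ=(1,1).

W_23-reps of the 7 weights in Ā_23 (same 2-coord order as C):

  λ_1+ρ ↦ (16, 0);  λ_2+ρ ↦ (16, 0);  λ_3+ρ ↦ (5, 7);  λ_4+ρ ↦ (16, 0);  λ_5+ρ ↦ (5, 7);  λ_6+ρ ↦ (16, 0);  λ_7+ρ ↦ (16, 0)

Linkage partition of the 7 weights (2 classes, p=23):

[[1, 2, 4, 6, 7], [3, 5]]


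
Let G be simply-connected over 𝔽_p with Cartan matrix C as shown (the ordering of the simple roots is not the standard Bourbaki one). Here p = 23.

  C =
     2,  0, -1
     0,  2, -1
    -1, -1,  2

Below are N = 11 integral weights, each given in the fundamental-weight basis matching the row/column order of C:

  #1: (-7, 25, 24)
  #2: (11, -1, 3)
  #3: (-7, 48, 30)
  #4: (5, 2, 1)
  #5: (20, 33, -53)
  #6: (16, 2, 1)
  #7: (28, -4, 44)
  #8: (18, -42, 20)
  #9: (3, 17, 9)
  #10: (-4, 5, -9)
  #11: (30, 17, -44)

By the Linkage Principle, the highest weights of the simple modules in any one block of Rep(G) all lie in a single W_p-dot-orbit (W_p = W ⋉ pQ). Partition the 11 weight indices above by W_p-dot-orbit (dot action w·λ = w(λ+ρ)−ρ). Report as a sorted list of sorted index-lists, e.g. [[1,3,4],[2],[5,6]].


A_3 Cartan matrix, 3 simple roots permuted; ρ=(1,1,1).

Folding the 11 weights λ_j+ρ into Ā_23 (reps in the given 3-coord order):

    1: (17, 3, 2)
    2: (12, 0, 4)
    3: (6, 3, 2)
    4: (6, 3, 2)
    5: (6, 3, 2)
    6: (17, 3, 2)
    7: (17, 3, 2)
    8: (17, 3, 2)
    9: (5, 9, 5)
    10: (6, 3, 2)
    11: (6, 3, 2)

The 11 indices split into 4 linkage classes (same alcove rep ⇔ same W_23-dot-orbit):

[[1, 6, 7, 8], [2], [3, 4, 5, 10, 11], [9]]


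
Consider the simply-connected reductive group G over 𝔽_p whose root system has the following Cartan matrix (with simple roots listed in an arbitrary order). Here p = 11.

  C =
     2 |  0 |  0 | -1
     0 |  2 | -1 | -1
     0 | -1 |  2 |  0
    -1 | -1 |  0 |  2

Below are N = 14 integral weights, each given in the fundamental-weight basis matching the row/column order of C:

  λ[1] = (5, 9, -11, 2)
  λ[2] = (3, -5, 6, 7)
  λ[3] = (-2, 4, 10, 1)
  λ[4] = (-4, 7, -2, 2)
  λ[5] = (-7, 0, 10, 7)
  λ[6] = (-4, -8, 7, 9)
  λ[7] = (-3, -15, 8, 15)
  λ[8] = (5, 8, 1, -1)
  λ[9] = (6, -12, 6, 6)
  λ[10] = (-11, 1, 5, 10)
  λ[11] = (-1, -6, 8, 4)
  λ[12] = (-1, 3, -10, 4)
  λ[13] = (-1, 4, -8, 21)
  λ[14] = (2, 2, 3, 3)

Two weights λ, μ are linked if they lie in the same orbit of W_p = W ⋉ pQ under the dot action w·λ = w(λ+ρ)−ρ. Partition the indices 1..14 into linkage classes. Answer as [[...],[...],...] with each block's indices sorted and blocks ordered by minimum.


Dynkin diagram of C (from the 6 off-diagonal −1 entries): A_4.

Ā_11 reps of the 14 weights (A_4, coords as presented):

  λ_1 → (2, 0, 2, 1);  λ_2 → (0, 3, 1, 4);  λ_3 → (1, 0, 4, 5);  λ_4 → (3, 7, 1, 0);  λ_5 → (2, 0, 2, 1);  λ_6 → (3, 7, 1, 0);  λ_7 → (0, 6, 0, 3);  λ_8 → (0, 5, 4, 0);  λ_9 → (0, 3, 1, 4);  λ_10 → (2, 0, 2, 1);  λ_11 → (0, 5, 4, 0);  λ_12 → (0, 5, 4, 0);  λ_13 → (0, 5, 4, 0);  λ_14 → (0, 3, 1, 4)

Partition of {1..14} into 6 W_11-dot-orbits:

[[1, 5, 10], [2, 9, 14], [3], [4, 6], [7], [8, 11, 12, 13]]


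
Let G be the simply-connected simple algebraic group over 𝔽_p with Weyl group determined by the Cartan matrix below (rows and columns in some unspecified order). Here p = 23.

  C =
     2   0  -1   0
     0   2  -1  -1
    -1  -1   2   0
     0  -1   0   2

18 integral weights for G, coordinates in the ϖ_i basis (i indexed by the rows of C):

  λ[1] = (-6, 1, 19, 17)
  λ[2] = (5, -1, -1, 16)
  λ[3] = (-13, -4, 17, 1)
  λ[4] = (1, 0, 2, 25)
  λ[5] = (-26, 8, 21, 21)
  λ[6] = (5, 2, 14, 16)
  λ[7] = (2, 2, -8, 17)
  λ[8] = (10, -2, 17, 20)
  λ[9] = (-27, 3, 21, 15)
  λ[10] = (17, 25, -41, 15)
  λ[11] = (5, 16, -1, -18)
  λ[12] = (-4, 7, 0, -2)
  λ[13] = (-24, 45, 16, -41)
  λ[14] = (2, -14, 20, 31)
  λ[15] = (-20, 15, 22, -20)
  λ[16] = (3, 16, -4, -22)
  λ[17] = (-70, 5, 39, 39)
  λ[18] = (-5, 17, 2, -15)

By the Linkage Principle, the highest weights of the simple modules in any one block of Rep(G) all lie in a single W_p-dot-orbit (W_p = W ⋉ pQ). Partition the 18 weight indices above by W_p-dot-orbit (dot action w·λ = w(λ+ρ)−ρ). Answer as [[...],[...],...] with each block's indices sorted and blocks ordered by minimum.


Dynkin diagram of C (from the 6 off-diagonal −1 entries): A_4.

Ā_23 reps of the 18 weights (A_4, coords as presented):

    1: (12, 2, 3, 1)
    2: (6, 0, 0, 17)
    3: (12, 2, 3, 1)
    4: (3, 3, 1, 14)
    5: (1, 5, 2, 1)
    6: (12, 2, 3, 1)
    7: (3, 3, 1, 14)
    8: (12, 2, 3, 1)
    9: (3, 3, 1, 0)
    10: (3, 3, 1, 14)
    11: (6, 0, 0, 17)
    12: (1, 5, 2, 1)
    13: (6, 0, 0, 17)
    14: (8, 3, 9, 1)
    15: (3, 3, 1, 0)
    16: (3, 3, 1, 14)
    17: (6, 0, 0, 17)
    18: (3, 3, 1, 14)

Grouping the 18 weights by Ā_23-representative: 6 linkage classes.

[[1, 3, 6, 8], [2, 11, 13, 17], [4, 7, 10, 16, 18], [5, 12], [9, 15], [14]]


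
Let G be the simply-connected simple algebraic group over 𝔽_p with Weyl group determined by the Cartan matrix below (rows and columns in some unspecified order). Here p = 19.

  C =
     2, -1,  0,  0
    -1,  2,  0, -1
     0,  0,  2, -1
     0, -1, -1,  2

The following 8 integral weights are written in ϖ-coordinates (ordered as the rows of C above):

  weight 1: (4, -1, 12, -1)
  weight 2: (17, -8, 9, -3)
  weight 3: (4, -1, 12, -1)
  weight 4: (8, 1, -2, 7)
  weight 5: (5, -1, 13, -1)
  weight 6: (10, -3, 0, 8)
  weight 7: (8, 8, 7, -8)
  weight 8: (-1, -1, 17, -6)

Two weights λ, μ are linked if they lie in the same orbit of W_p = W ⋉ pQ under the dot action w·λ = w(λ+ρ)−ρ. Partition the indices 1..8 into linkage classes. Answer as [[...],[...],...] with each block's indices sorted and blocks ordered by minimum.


C ↔ A_4 under row/col permutation; |W(A_4)| = 120.

Ā_19 reps of the 8 weights (A_4, coords as presented):

  [1] (5, 0, 13, 0) · [2] (9, 2, 1, 7) · [3] (5, 0, 13, 0) · [4] (9, 2, 1, 7) · [5] (5, 0, 13, 0) · [6] (9, 2, 1, 7) · [7] (9, 2, 1, 7) · [8] (5, 0, 13, 0)

Linkage partition of the 8 weights (2 classes, p=19):

[[1, 3, 5, 8], [2, 4, 6, 7]]


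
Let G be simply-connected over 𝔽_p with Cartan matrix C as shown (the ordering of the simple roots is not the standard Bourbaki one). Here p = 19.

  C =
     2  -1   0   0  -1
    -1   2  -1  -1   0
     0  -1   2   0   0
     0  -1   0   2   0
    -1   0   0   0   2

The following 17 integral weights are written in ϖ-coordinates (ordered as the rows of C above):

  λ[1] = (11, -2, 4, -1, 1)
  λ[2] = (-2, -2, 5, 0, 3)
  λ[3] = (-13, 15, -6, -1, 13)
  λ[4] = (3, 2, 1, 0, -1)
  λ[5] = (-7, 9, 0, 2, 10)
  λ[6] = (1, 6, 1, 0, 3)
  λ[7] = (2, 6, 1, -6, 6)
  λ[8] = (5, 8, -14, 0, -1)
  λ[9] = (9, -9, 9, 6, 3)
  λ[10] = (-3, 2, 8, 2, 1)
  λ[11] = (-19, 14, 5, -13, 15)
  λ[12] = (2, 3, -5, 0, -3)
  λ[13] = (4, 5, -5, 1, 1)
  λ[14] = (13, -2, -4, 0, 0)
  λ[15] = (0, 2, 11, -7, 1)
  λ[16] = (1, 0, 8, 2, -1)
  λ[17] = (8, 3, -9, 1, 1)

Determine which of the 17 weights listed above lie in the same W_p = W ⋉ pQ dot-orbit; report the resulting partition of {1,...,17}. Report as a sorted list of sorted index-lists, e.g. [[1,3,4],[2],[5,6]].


Dynkin diagram of C (from the 8 off-diagonal −1 entries): D_5.

Each λ_j+ρ reduced to Ā_19; 5-tuples below use C's row order:

  [1] (1, 0, 4, 1, 2);  [2] (1, 0, 4, 1, 2);  [3] (1, 0, 4, 1, 2);  [4] (4, 3, 2, 1, 0);  [5] (4, 0, 1, 3, 1);  [6] (4, 3, 2, 1, 0);  [7] (2, 0, 2, 5, 5);  [8] (2, 1, 9, 3, 0);  [9] (4, 3, 2, 1, 0);  [10] (2, 1, 9, 3, 0);  [11] (2, 1, 9, 3, 0);  [12] (1, 0, 4, 1, 2);  [13] (2, 2, 4, 2, 2);  [14] (4, 0, 1, 3, 1);  [15] (2, 1, 9, 3, 0);  [16] (2, 1, 9, 3, 0);  [17] (2, 2, 4, 2, 2)

These 17 weights hit 6 W_19-dot-orbits; sizes (4, 3, 2, 1, 5, 2):

[[1, 2, 3, 12], [4, 6, 9], [5, 14], [7], [8, 10, 11, 15, 16], [13, 17]]


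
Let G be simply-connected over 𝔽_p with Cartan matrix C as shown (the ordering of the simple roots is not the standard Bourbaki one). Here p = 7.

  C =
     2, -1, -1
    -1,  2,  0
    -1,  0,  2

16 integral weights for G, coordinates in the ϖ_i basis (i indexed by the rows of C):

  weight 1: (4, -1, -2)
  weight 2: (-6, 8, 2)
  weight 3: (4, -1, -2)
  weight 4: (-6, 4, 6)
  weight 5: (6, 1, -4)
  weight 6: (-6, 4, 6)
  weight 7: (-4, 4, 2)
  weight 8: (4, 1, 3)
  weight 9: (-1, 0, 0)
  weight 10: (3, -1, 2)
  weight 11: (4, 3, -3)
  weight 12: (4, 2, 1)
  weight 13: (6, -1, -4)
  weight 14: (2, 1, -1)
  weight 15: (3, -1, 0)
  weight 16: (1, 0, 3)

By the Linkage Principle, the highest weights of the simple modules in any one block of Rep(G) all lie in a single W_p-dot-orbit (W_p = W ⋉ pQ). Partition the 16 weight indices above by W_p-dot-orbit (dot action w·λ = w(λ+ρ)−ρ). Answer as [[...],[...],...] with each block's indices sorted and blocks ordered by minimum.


Cartan matrix: type A_3 (|W|=24); un-permuting the 3 rows.

Folding the 16 weights λ_j+ρ into Ā_7 (reps in the given 3-coord order):

  λ_1+ρ ↦ (4, 0, 1);  λ_2+ρ ↦ (3, 2, 0);  λ_3+ρ ↦ (4, 0, 1);  λ_4+ρ ↦ (5, 0, 2);  λ_5+ρ ↦ (4, 0, 1);  λ_6+ρ ↦ (5, 0, 2);  λ_7+ρ ↦ (3, 2, 0);  λ_8+ρ ↦ (3, 2, 0);  λ_9+ρ ↦ (0, 1, 1);  λ_10+ρ ↦ (4, 0, 3);  λ_11+ρ ↦ (3, 2, 0);  λ_12+ρ ↦ (4, 0, 1);  λ_13+ρ ↦ (4, 0, 3);  λ_14+ρ ↦ (3, 2, 0);  λ_15+ρ ↦ (4, 0, 1);  λ_16+ρ ↦ (2, 1, 4)

The 16 indices split into 6 linkage classes (same alcove rep ⇔ same W_7-dot-orbit):

[[1, 3, 5, 12, 15], [2, 7, 8, 11, 14], [4, 6], [9], [10, 13], [16]]


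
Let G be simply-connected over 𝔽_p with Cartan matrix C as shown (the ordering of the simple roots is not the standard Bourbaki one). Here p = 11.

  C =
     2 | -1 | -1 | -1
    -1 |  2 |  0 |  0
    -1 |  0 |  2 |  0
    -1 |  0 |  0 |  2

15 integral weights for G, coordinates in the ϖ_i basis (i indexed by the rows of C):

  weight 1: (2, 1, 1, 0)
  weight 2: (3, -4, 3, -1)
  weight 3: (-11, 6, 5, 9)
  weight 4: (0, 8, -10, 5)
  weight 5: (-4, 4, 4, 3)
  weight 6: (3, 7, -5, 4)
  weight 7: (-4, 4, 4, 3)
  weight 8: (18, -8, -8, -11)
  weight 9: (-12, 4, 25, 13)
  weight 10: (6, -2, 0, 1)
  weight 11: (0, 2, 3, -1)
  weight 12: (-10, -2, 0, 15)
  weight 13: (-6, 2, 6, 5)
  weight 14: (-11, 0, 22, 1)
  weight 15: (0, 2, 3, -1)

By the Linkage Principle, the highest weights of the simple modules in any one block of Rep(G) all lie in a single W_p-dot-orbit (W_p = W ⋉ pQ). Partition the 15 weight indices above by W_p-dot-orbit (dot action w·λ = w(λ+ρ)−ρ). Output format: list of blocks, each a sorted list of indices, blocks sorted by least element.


Cartan matrix: type D_4 (|W|=192); un-permuting the 4 rows.

λ_j+ρ reflected into Ā_11 (⟨·,θ^∨⟩≤11); 4-tuples as given:

    1: (3, 2, 2, 1)
    2: (1, 3, 4, 0)
    3: (1, 3, 4, 0)
    4: (1, 1, 1, 2)
    5: (3, 2, 2, 1)
    6: (3, 2, 2, 1)
    7: (3, 2, 2, 1)
    8: (1, 1, 1, 2)
    9: (1, 3, 4, 0)
    10: (1, 1, 1, 2)
    11: (1, 3, 4, 0)
    12: (1, 1, 1, 2)
    13: (3, 2, 2, 1)
    14: (1, 1, 1, 2)
    15: (1, 3, 4, 0)

Partition of {1..15} into 3 W_11-dot-orbits:

[[1, 5, 6, 7, 13], [2, 3, 9, 11, 15], [4, 8, 10, 12, 14]]


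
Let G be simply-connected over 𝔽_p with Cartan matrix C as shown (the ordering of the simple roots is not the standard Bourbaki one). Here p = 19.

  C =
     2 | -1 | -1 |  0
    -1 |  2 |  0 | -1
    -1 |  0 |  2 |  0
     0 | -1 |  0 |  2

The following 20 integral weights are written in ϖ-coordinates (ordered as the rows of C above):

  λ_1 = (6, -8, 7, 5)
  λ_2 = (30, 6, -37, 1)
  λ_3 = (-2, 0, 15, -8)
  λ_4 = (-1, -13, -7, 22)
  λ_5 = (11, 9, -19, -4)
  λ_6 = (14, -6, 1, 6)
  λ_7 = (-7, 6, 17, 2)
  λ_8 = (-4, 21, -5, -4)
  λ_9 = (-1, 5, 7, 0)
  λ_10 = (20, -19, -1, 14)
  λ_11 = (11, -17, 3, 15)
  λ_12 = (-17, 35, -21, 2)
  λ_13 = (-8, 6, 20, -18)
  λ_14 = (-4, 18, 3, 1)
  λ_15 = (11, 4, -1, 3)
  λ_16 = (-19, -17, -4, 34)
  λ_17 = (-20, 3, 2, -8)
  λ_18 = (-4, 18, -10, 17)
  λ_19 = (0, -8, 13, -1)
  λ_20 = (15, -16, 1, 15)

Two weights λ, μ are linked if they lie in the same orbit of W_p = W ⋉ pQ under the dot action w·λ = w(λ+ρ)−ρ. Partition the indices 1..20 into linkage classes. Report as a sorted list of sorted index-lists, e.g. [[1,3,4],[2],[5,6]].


A_4 Cartan matrix, 4 simple roots permuted; ρ=(1,1,1,1).

λ_j+ρ reflected into Ā_19 (⟨·,θ^∨⟩≤19); 4-tuples as given:

  λ_1 → (0, 6, 8, 1);  λ_2 → (10, 5, 2, 2);  λ_3 → (6, 1, 9, 0);  λ_4 → (0, 6, 8, 1);  λ_5 → (6, 1, 9, 0);  λ_6 → (10, 5, 2, 2);  λ_7 → (6, 1, 9, 0);  λ_8 → (4, 12, 0, 0);  λ_9 → (0, 6, 8, 1);  λ_10 → (1, 15, 2, 1);  λ_11 → (4, 12, 0, 0);  λ_12 → (1, 15, 2, 1);  λ_13 → (10, 5, 2, 2);  λ_14 → (1, 15, 2, 1);  λ_15 → (10, 5, 2, 2);  λ_16 → (1, 15, 2, 1);  λ_17 → (4, 12, 0, 0);  λ_18 → (6, 1, 9, 0);  λ_19 → (0, 6, 8, 1);  λ_20 → (1, 15, 2, 1)

The 20 indices split into 5 linkage classes (same alcove rep ⇔ same W_19-dot-orbit):

[[1, 4, 9, 19], [2, 6, 13, 15], [3, 5, 7, 18], [8, 11, 17], [10, 12, 14, 16, 20]]


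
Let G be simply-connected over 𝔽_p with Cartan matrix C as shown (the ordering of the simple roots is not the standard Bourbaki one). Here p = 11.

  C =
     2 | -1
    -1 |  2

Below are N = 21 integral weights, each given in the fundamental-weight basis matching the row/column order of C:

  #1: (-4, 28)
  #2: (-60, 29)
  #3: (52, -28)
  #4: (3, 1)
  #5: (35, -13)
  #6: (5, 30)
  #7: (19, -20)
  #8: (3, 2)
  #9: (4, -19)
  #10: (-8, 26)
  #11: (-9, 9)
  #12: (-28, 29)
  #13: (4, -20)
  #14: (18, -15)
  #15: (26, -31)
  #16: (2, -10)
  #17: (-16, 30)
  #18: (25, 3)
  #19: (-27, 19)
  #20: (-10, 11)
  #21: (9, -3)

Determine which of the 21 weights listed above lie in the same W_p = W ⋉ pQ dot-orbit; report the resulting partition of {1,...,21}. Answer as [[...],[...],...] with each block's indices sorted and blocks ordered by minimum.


A_2 Cartan matrix, 2 simple roots permuted; ρ=(1,1).

Each λ_j+ρ reduced to Ā_11; 2-tuples below use C's row order:

    λ_1 → (4, 3)
    λ_2 → (4, 3)
    λ_3 → (4, 5)
    λ_4 → (4, 2)
    λ_5 → (8, 2)
    λ_6 → (4, 2)
    λ_7 → (8, 2)
    λ_8 → (4, 3)
    λ_9 → (4, 2)
    λ_10 → (4, 5)
    λ_11 → (8, 2)
    λ_12 → (3, 3)
    λ_13 → (3, 3)
    λ_14 → (3, 3)
    λ_15 → (3, 3)
    λ_16 → (6, 3)
    λ_17 → (4, 5)
    λ_18 → (4, 3)
    λ_19 → (4, 5)
    λ_20 → (8, 2)
    λ_21 → (8, 2)

6 distinct reps among the 21 weights ⇒ 6 W_11-linkage classes:

[[1, 2, 8, 18], [3, 10, 17, 19], [4, 6, 9], [5, 7, 11, 20, 21], [12, 13, 14, 15], [16]]


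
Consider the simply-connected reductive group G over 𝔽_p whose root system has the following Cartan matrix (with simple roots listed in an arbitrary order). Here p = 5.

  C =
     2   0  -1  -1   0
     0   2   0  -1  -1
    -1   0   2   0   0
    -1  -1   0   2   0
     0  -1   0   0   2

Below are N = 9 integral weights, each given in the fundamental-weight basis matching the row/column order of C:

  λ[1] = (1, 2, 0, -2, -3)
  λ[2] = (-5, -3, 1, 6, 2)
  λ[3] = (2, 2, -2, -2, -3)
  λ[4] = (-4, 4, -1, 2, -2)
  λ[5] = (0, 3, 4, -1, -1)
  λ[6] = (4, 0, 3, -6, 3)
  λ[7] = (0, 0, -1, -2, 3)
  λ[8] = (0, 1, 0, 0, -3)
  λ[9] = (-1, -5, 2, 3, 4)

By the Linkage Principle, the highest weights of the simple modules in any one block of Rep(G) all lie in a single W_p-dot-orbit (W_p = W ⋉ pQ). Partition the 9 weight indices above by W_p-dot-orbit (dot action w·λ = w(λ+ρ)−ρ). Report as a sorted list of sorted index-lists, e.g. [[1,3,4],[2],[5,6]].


Type A_5, rank 5, |W|=720; reorder rows/cols to standard.

Each λ_j+ρ reduced to Ā_5; 5-tuples below use C's row order:

  λ_1+ρ ↦ (1, 0, 1, 1, 2) · λ_2+ρ ↦ (1, 0, 1, 1, 2) · λ_3+ρ ↦ (1, 0, 1, 1, 2) · λ_4+ρ ↦ (0, 2, 0, 0, 2) · λ_5+ρ ↦ (0, 0, 0, 1, 4) · λ_6+ρ ↦ (0, 0, 0, 1, 4) · λ_7+ρ ↦ (0, 0, 0, 1, 4) · λ_8+ρ ↦ (1, 0, 1, 1, 2) · λ_9+ρ ↦ (0, 2, 0, 0, 2)

Linkage partition of the 9 weights (3 classes, p=5):

[[1, 2, 3, 8], [4, 9], [5, 6, 7]]


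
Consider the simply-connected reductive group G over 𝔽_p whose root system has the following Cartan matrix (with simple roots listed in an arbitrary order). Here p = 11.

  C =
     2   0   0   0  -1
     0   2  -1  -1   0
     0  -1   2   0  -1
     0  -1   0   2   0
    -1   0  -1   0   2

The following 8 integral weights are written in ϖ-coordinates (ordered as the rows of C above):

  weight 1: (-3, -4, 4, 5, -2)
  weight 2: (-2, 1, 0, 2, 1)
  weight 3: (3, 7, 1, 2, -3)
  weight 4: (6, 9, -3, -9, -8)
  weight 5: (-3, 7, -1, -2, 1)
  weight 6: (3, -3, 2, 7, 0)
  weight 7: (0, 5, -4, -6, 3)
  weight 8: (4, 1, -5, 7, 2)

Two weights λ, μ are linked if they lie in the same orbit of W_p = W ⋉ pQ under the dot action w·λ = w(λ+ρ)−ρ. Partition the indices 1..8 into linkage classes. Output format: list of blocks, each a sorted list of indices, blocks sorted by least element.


Dynkin diagram of C (from the 8 off-diagonal −1 entries): A_5.

Folding the 8 weights λ_j+ρ into Ā_11 (reps in the given 5-coord order):

  [1] (1, 2, 1, 3, 1)
  [2] (1, 2, 1, 3, 1)
  [3] (2, 7, 0, 1, 0)
  [4] (2, 7, 0, 1, 0)
  [5] (2, 7, 0, 1, 0)
  [6] (1, 2, 1, 3, 1)
  [7] (1, 2, 1, 3, 1)
  [8] (1, 2, 1, 3, 1)

The 8 indices split into 2 linkage classes (same alcove rep ⇔ same W_11-dot-orbit):

[[1, 2, 6, 7, 8], [3, 4, 5]]


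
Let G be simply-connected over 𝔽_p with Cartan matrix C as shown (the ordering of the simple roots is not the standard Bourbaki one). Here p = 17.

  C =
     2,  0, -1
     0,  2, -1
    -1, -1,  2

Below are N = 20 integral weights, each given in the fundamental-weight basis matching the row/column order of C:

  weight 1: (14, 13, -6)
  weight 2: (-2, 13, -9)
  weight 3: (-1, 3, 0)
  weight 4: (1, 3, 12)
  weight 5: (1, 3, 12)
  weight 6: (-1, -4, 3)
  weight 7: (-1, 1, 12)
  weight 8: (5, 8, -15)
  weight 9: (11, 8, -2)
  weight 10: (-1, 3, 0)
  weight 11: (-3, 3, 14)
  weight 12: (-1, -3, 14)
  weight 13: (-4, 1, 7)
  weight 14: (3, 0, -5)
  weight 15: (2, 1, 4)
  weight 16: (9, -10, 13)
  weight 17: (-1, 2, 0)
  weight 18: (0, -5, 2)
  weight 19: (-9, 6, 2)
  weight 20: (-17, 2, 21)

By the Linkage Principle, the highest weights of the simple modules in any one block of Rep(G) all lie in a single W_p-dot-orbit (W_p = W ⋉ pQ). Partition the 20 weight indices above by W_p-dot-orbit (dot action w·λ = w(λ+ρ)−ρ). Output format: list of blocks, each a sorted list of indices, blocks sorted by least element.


Type A_3, rank 3, |W|=24; reorder rows/cols to standard.

W_17-reps of the 20 weights in Ā_17 (same 3-coord order as C):

  λ_1+ρ ↦ (3, 2, 5) · λ_2+ρ ↦ (8, 5, 1) · λ_3+ρ ↦ (0, 4, 1) · λ_4+ρ ↦ (0, 2, 13) · λ_5+ρ ↦ (0, 2, 13) · λ_6+ρ ↦ (0, 3, 1) · λ_7+ρ ↦ (0, 2, 13) · λ_8+ρ ↦ (8, 5, 1) · λ_9+ρ ↦ (8, 5, 1) · λ_10+ρ ↦ (0, 4, 1) · λ_11+ρ ↦ (0, 2, 13) · λ_12+ρ ↦ (0, 2, 13) · λ_13+ρ ↦ (3, 2, 5) · λ_14+ρ ↦ (0, 3, 1) · λ_15+ρ ↦ (3, 2, 5) · λ_16+ρ ↦ (3, 2, 5) · λ_17+ρ ↦ (0, 3, 1) · λ_18+ρ ↦ (0, 3, 1) · λ_19+ρ ↦ (3, 2, 5) · λ_20+ρ ↦ (8, 5, 1)

5 distinct reps among the 20 weights ⇒ 5 W_17-linkage classes:

[[1, 13, 15, 16, 19], [2, 8, 9, 20], [3, 10], [4, 5, 7, 11, 12], [6, 14, 17, 18]]


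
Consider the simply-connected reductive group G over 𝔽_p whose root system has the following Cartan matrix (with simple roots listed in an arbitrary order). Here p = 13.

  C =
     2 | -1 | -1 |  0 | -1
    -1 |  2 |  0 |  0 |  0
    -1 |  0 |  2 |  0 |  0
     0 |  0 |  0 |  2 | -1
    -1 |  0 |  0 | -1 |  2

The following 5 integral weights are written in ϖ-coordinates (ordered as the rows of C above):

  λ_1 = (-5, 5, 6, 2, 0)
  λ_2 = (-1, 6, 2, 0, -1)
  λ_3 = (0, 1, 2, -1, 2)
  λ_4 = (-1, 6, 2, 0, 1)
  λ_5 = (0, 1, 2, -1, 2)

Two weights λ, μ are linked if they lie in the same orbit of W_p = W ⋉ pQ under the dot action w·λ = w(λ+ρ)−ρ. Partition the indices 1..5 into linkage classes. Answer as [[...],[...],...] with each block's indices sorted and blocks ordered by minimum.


Dynkin diagram of C (from the 8 off-diagonal −1 entries): D_5.

Folding the 5 weights λ_j+ρ into Ā_13 (reps in the given 5-coord order):

    λ_1+ρ ↦ (1, 2, 3, 0, 3)
    λ_2+ρ ↦ (0, 7, 3, 1, 0)
    λ_3+ρ ↦ (1, 2, 3, 0, 3)
    λ_4+ρ ↦ (0, 7, 3, 1, 0)
    λ_5+ρ ↦ (1, 2, 3, 0, 3)

Partition of {1..5} into 2 W_13-dot-orbits:

[[1, 3, 5], [2, 4]]


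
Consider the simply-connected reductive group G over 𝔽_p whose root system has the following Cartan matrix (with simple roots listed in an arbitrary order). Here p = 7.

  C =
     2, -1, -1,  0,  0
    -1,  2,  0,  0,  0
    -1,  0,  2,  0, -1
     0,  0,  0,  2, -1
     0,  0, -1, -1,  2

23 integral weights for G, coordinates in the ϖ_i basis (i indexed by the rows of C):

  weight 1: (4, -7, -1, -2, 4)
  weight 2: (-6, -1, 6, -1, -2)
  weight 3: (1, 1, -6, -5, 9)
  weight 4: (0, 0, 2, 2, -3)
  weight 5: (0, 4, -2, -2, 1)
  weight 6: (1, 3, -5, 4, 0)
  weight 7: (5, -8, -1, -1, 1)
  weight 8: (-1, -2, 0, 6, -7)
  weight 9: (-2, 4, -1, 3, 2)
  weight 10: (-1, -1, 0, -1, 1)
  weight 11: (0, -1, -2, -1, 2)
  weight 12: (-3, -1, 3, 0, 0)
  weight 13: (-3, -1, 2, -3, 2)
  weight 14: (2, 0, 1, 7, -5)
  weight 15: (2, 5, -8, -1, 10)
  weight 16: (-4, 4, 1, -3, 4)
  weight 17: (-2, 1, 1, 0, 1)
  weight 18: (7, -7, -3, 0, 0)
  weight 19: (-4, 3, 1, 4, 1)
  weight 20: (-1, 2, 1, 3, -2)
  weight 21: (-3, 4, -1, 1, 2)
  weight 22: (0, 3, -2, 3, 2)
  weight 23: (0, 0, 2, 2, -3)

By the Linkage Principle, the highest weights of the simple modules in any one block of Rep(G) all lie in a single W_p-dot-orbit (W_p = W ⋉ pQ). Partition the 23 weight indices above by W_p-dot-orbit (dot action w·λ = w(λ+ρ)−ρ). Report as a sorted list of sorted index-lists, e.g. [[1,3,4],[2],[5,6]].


C ↔ A_5 under row/col permutation; |W(A_5)| = 720.

Alcove-folded reps (p=7, 23 weights, presented ϖ-order):

  λ_1 → (0, 2, 1, 2, 1);  λ_2 → (0, 5, 1, 1, 0);  λ_3 → (0, 2, 2, 1, 1);  λ_4 → (1, 1, 1, 1, 2);  λ_5 → (0, 5, 1, 1, 0);  λ_6 → (1, 1, 1, 1, 2);  λ_7 → (0, 5, 1, 1, 0);  λ_8 → (0, 5, 1, 1, 0);  λ_9 → (0, 0, 1, 0, 2);  λ_10 → (0, 0, 1, 0, 2);  λ_11 → (0, 0, 1, 0, 2);  λ_12 → (0, 2, 2, 1, 1);  λ_13 → (0, 2, 1, 2, 1);  λ_14 → (1, 1, 1, 1, 2);  λ_15 → (0, 0, 1, 0, 2);  λ_16 → (2, 0, 1, 0, 2);  λ_17 → (1, 1, 1, 1, 2);  λ_18 → (0, 5, 1, 1, 0);  λ_19 → (0, 2, 1, 2, 1);  λ_20 → (0, 2, 1, 2, 1);  λ_21 → (0, 2, 2, 1, 1);  λ_22 → (0, 0, 1, 0, 2);  λ_23 → (1, 1, 1, 1, 2)

Grouping the 23 weights by Ā_7-representative: 6 linkage classes.

[[1, 13, 19, 20], [2, 5, 7, 8, 18], [3, 12, 21], [4, 6, 14, 17, 23], [9, 10, 11, 15, 22], [16]]


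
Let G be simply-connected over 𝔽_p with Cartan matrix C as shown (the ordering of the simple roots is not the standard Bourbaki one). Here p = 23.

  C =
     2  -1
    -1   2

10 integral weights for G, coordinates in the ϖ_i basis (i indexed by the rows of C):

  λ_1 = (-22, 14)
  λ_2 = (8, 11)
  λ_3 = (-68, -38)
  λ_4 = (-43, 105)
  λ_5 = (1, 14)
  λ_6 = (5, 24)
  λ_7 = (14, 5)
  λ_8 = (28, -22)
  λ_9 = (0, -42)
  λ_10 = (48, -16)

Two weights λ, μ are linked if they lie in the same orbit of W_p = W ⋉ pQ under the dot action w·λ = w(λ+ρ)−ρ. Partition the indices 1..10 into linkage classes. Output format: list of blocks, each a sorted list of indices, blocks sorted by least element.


Root system A_2: the 2×2 matrix C matches after relabeling.

Ā_23 reps of the 10 weights (A_2, coords as presented):

    λ_1+ρ ↦ (15, 6)
    λ_2+ρ ↦ (9, 12)
    λ_3+ρ ↦ (9, 12)
    λ_4+ρ ↦ (4, 14)
    λ_5+ρ ↦ (2, 15)
    λ_6+ρ ↦ (2, 15)
    λ_7+ρ ↦ (15, 6)
    λ_8+ρ ↦ (2, 15)
    λ_9+ρ ↦ (5, 17)
    λ_10+ρ ↦ (3, 8)

The 10 indices split into 6 linkage classes (same alcove rep ⇔ same W_23-dot-orbit):

[[1, 7], [2, 3], [4], [5, 6, 8], [9], [10]]


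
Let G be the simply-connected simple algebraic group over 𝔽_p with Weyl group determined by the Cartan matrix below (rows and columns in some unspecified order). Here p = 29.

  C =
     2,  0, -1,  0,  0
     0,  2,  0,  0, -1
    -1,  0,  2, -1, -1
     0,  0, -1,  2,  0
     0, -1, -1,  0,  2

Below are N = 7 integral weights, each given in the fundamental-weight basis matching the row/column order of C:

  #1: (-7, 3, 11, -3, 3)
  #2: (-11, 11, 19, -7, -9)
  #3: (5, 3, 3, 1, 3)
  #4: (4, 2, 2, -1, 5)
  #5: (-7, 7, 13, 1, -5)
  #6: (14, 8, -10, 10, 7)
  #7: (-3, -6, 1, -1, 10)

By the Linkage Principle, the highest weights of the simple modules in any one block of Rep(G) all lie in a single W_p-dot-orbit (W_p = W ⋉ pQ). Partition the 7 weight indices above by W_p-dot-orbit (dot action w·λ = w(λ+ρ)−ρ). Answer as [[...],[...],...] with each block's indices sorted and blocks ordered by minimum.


Dynkin diagram of C (from the 8 off-diagonal −1 entries): D_5.

Each λ_j+ρ reduced to Ā_29; 5-tuples below use C's row order:

  [1] (6, 4, 4, 2, 4) · [2] (6, 4, 4, 2, 4) · [3] (6, 4, 4, 2, 4) · [4] (5, 3, 3, 0, 6) · [5] (6, 4, 4, 2, 4) · [6] (6, 4, 4, 2, 4) · [7] (2, 5, 0, 0, 6)

Partition of {1..7} into 3 W_29-dot-orbits:

[[1, 2, 3, 5, 6], [4], [7]]


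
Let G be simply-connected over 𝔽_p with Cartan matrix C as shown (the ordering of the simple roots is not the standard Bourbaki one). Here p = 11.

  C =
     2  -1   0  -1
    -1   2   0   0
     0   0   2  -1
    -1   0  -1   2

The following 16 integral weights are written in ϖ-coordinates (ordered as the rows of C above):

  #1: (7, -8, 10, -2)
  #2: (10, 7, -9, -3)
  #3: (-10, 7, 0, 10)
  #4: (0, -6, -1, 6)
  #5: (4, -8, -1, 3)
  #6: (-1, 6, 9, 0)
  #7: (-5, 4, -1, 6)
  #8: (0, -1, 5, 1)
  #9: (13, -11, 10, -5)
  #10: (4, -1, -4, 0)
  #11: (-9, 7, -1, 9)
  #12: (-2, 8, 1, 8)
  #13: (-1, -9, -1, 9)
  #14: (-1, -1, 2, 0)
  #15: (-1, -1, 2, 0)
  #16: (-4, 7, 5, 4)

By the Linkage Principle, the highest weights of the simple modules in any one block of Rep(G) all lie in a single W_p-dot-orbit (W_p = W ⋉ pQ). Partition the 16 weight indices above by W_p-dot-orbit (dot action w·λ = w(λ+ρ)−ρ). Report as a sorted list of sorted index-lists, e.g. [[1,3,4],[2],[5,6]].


A_4 Cartan matrix, 4 simple roots permuted; ρ=(1,1,1,1).

Folding the 16 weights λ_j+ρ into Ā_11 (reps in the given 4-coord order):

  1: (0, 0, 3, 1) · 2: (1, 0, 6, 2) · 3: (8, 0, 0, 2) · 4: (4, 1, 0, 3) · 5: (2, 5, 0, 2) · 6: (0, 0, 3, 1) · 7: (4, 1, 0, 3) · 8: (1, 0, 6, 2) · 9: (0, 0, 3, 1) · 10: (3, 0, 1, 2) · 11: (8, 0, 0, 2) · 12: (1, 0, 6, 2) · 13: (8, 0, 0, 2) · 14: (0, 0, 3, 1) · 15: (0, 0, 3, 1) · 16: (3, 0, 1, 2)

Grouping the 16 weights by Ā_11-representative: 6 linkage classes.

[[1, 6, 9, 14, 15], [2, 8, 12], [3, 11, 13], [4, 7], [5], [10, 16]]


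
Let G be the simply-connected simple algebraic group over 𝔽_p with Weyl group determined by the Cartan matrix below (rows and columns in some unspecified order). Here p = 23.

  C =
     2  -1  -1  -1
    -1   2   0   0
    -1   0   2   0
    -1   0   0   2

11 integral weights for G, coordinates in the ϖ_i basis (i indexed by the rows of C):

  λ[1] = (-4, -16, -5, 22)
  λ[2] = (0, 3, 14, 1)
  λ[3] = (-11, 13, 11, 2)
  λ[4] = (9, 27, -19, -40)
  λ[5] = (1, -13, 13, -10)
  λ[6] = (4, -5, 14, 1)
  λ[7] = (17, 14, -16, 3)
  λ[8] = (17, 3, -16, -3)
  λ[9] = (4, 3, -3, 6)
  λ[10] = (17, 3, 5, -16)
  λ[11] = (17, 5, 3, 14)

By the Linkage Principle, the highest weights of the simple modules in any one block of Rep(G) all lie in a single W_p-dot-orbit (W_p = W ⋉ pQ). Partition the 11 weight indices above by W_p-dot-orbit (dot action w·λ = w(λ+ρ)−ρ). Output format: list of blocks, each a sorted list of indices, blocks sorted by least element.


Cartan matrix: type D_4 (|W|=192); un-permuting the 4 rows.

Folding the 11 weights λ_j+ρ into Ā_23 (reps in the given 4-coord order):

  λ_1+ρ ↦ (1, 4, 15, 2);  λ_2+ρ ↦ (1, 4, 15, 2);  λ_3+ρ ↦ (3, 4, 2, 7);  λ_4+ρ ↦ (4, 1, 1, 10);  λ_5+ρ ↦ (3, 4, 2, 7);  λ_6+ρ ↦ (1, 4, 15, 2);  λ_7+ρ ↦ (4, 1, 1, 10);  λ_8+ρ ↦ (1, 4, 15, 2);  λ_9+ρ ↦ (3, 4, 2, 7);  λ_10+ρ ↦ (4, 1, 1, 10);  λ_11+ρ ↦ (4, 1, 1, 10)

3 distinct reps among the 11 weights ⇒ 3 W_23-linkage classes:

[[1, 2, 6, 8], [3, 5, 9], [4, 7, 10, 11]]


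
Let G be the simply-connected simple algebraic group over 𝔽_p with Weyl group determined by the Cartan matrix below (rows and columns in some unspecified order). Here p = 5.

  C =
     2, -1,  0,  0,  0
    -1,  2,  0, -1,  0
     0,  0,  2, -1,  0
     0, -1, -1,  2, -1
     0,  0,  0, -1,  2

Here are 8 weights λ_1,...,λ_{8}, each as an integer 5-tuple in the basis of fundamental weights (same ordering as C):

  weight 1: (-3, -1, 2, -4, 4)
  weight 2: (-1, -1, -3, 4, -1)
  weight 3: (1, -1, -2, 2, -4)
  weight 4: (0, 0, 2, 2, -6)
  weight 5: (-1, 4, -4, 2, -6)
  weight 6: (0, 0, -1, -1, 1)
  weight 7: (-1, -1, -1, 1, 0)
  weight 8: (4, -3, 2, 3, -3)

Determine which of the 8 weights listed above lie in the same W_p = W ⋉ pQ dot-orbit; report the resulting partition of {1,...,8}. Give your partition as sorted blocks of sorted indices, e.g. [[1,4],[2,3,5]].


Root system D_5: the 5×5 matrix C matches after relabeling.

Ā_5 reps of the 8 weights (D_5, coords as presented):

  [1] (3, 0, 2, 0, 0) · [2] (3, 0, 2, 0, 0) · [3] (1, 1, 0, 0, 2) · [4] (1, 1, 0, 0, 2) · [5] (3, 0, 2, 0, 0) · [6] (1, 1, 0, 0, 2) · [7] (0, 0, 0, 2, 1) · [8] (0, 0, 0, 2, 1)

3 distinct reps among the 8 weights ⇒ 3 W_5-linkage classes:

[[1, 2, 5], [3, 4, 6], [7, 8]]


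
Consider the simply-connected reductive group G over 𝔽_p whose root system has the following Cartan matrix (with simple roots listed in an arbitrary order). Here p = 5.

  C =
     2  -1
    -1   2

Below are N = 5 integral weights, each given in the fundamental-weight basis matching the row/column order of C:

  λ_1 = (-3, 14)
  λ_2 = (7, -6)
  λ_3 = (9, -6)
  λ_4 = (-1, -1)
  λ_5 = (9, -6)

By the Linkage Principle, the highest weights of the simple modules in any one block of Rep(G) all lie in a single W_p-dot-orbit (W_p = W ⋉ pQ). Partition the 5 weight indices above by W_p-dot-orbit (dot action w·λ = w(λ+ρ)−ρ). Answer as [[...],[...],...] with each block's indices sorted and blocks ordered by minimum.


Type A_2, rank 2, |W|=6; reorder rows/cols to standard.

W_5-reps of the 5 weights in Ā_5 (same 2-coord order as C):

    [1] (0, 2)
    [2] (0, 2)
    [3] (0, 0)
    [4] (0, 0)
    [5] (0, 0)

Linkage partition of the 5 weights (2 classes, p=5):

[[1, 2], [3, 4, 5]]


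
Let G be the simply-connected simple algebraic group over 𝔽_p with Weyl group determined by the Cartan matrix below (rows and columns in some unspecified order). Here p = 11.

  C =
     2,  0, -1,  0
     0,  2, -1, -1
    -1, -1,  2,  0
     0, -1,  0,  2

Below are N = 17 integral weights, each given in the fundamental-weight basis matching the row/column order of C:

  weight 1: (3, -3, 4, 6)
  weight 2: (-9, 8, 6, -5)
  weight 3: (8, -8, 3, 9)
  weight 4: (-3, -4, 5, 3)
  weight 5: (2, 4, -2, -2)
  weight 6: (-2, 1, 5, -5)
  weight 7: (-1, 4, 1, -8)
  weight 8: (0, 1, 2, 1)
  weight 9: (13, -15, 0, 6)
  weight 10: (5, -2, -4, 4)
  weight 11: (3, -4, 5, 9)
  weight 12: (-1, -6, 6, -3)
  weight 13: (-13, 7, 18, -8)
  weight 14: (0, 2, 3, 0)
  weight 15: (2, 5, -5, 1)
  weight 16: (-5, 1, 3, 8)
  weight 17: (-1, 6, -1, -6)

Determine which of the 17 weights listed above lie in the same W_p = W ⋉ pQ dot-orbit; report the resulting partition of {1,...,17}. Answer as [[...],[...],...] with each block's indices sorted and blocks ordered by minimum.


Dynkin diagram of C (from the 6 off-diagonal −1 entries): A_4.

Each λ_j+ρ reduced to Ā_11; 4-tuples below use C's row order:

    [1] (1, 2, 3, 2)
    [2] (2, 3, 1, 1)
    [3] (1, 2, 3, 2)
    [4] (2, 3, 1, 1)
    [5] (2, 3, 1, 1)
    [6] (1, 2, 3, 2)
    [7] (0, 2, 0, 5)
    [8] (1, 2, 3, 2)
    [9] (1, 3, 4, 1)
    [10] (2, 3, 1, 1)
    [11] (2, 3, 1, 1)
    [12] (0, 2, 0, 5)
    [13] (1, 3, 4, 1)
    [14] (1, 3, 4, 1)
    [15] (1, 2, 3, 2)
    [16] (0, 2, 0, 5)
    [17] (0, 2, 0, 5)

Grouping the 17 weights by Ā_11-representative: 4 linkage classes.

[[1, 3, 6, 8, 15], [2, 4, 5, 10, 11], [7, 12, 16, 17], [9, 13, 14]]


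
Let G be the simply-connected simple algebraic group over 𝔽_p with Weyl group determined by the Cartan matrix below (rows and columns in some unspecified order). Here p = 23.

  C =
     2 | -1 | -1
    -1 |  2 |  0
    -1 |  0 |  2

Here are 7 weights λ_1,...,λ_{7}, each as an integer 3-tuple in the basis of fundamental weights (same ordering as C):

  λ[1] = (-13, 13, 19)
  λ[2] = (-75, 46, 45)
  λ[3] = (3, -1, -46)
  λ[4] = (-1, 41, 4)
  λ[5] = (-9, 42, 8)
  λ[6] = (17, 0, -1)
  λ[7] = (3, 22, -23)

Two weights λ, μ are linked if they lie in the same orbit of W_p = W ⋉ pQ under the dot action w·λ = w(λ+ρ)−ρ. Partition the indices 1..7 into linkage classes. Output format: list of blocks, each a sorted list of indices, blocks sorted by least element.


A_3 Cartan matrix, 3 simple roots permuted; ρ=(1,1,1).

λ_j+ρ reflected into Ā_23 (⟨·,θ^∨⟩≤23); 3-tuples as given:

  [1] (12, 2, 8)
  [2] (18, 1, 0)
  [3] (18, 1, 0)
  [4] (18, 1, 0)
  [5] (12, 2, 8)
  [6] (18, 1, 0)
  [7] (18, 1, 0)

Linkage partition of the 7 weights (2 classes, p=23):

[[1, 5], [2, 3, 4, 6, 7]]


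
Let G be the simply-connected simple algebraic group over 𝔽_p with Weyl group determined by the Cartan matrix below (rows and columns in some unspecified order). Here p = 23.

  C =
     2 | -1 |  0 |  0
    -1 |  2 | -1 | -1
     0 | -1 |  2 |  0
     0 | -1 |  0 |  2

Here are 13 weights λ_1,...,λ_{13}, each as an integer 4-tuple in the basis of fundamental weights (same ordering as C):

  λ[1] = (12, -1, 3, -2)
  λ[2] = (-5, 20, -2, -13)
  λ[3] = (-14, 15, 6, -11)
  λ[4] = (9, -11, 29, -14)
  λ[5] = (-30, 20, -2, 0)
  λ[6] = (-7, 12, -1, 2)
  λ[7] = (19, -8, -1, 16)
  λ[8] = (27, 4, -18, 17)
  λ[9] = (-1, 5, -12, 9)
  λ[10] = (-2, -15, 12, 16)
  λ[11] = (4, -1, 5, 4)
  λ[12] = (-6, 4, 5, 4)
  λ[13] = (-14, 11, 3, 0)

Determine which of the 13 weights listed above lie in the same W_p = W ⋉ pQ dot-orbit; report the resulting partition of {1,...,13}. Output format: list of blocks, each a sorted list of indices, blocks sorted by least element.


Cartan matrix: type D_4 (|W|=192); un-permuting the 4 rows.

W_23-reps of the 13 weights in Ā_23 (same 4-coord order as C):

    λ_1 → (12, 1, 3, 0)
    λ_2 → (4, 2, 1, 12)
    λ_3 → (6, 7, 0, 3)
    λ_4 → (6, 7, 0, 3)
    λ_5 → (13, 1, 1, 1)
    λ_6 → (6, 7, 0, 3)
    λ_7 → (6, 7, 0, 3)
    λ_8 → (5, 0, 6, 5)
    λ_9 → (5, 0, 6, 5)
    λ_10 → (13, 1, 1, 1)
    λ_11 → (5, 0, 6, 5)
    λ_12 → (5, 0, 6, 5)
    λ_13 → (12, 1, 3, 0)

Grouping the 13 weights by Ā_23-representative: 5 linkage classes.

[[1, 13], [2], [3, 4, 6, 7], [5, 10], [8, 9, 11, 12]]


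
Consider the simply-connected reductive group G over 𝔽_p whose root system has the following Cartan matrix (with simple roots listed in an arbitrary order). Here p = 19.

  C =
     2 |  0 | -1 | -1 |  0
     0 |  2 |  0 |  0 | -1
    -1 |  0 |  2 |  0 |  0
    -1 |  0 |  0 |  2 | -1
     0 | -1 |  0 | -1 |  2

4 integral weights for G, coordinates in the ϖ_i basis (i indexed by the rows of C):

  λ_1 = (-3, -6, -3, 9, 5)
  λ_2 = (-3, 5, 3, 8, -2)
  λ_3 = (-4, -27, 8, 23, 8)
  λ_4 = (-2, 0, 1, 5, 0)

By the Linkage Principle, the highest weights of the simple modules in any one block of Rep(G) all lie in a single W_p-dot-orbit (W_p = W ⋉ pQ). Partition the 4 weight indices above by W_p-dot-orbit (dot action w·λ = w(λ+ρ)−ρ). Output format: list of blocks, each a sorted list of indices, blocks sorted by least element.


Root system A_5: the 5×5 matrix C matches after relabeling.

Ā_19 reps of the 4 weights (A_5, coords as presented):

  1: (2, 5, 2, 6, 1);  2: (2, 5, 2, 6, 1);  3: (2, 5, 2, 6, 1);  4: (1, 1, 1, 5, 1)

These 4 weights hit 2 W_19-dot-orbits; sizes (3, 1):

[[1, 2, 3], [4]]


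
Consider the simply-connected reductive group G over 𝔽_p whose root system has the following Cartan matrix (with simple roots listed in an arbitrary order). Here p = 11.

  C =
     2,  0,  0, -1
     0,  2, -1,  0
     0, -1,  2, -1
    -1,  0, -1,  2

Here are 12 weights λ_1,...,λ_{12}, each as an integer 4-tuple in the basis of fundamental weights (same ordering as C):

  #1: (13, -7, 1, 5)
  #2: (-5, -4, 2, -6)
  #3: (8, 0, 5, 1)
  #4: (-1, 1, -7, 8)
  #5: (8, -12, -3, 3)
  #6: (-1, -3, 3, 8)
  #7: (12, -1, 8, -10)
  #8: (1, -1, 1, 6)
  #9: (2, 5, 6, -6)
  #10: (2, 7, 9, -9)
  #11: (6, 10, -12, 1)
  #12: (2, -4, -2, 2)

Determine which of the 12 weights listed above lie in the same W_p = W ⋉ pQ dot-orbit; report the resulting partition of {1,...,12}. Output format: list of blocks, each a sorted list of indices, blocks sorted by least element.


C ↔ A_4 under row/col permutation; |W(A_4)| = 120.

Ā_11 reps of the 12 weights (A_4, coords as presented):

  1: (0, 4, 2, 3)
  2: (0, 4, 2, 3)
  3: (2, 6, 0, 2)
  4: (0, 4, 2, 3)
  5: (2, 0, 2, 7)
  6: (2, 0, 2, 7)
  7: (2, 0, 2, 7)
  8: (2, 0, 2, 7)
  9: (0, 4, 2, 3)
  10: (2, 1, 2, 1)
  11: (2, 0, 2, 7)
  12: (2, 1, 2, 1)

Partition of {1..12} into 4 W_11-dot-orbits:

[[1, 2, 4, 9], [3], [5, 6, 7, 8, 11], [10, 12]]


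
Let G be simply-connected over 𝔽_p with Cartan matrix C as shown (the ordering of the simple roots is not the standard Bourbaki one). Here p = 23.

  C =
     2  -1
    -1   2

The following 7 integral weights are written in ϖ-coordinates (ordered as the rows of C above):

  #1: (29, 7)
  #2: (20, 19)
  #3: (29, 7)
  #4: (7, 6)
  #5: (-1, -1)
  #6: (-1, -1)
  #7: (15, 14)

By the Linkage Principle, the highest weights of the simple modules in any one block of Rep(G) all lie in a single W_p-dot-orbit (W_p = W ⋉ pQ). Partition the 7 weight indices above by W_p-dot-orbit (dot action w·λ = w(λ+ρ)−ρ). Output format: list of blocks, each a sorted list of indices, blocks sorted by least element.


Dynkin diagram of C (from the 2 off-diagonal −1 entries): A_2.

W_23-reps of the 7 weights in Ā_23 (same 2-coord order as C):

    λ_1+ρ ↦ (8, 7)
    λ_2+ρ ↦ (3, 2)
    λ_3+ρ ↦ (8, 7)
    λ_4+ρ ↦ (8, 7)
    λ_5+ρ ↦ (0, 0)
    λ_6+ρ ↦ (0, 0)
    λ_7+ρ ↦ (8, 7)

The 7 indices split into 3 linkage classes (same alcove rep ⇔ same W_23-dot-orbit):

[[1, 3, 4, 7], [2], [5, 6]]


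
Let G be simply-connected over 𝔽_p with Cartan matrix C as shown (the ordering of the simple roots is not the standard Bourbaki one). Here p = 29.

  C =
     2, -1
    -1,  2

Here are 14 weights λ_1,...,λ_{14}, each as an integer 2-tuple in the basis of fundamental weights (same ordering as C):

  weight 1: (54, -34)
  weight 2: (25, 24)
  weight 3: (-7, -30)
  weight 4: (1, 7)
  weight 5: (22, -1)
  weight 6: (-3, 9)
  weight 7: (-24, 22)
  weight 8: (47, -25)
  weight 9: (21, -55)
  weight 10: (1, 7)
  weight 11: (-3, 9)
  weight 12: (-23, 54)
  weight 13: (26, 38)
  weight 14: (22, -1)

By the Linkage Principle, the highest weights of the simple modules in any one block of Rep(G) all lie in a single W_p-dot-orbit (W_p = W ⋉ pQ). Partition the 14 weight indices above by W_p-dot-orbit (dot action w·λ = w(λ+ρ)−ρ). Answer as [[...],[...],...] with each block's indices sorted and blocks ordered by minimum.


Cartan matrix: type A_2 (|W|=6); un-permuting the 2 rows.

Folding the 14 weights λ_j+ρ into Ā_29 (reps in the given 2-coord order):

  [1] (4, 3) · [2] (4, 3) · [3] (23, 0) · [4] (2, 8) · [5] (23, 0) · [6] (2, 8) · [7] (23, 0) · [8] (5, 5) · [9] (4, 3) · [10] (2, 8) · [11] (2, 8) · [12] (4, 3) · [13] (2, 8) · [14] (23, 0)

4 distinct reps among the 14 weights ⇒ 4 W_29-linkage classes:

[[1, 2, 9, 12], [3, 5, 7, 14], [4, 6, 10, 11, 13], [8]]
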